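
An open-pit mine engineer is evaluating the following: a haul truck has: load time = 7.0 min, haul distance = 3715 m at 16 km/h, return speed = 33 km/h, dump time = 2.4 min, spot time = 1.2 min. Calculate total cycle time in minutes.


Convert haul speed to m/min: 16 * 1000/60 = 266.6666667 m/min
Haul time = 3715 / 266.6666667 = 13.93125 min
Convert return speed to m/min: 33 * 1000/60 = 550 m/min
Return time = 3715 / 550 = 6.754545455 min
Total cycle time:
= 7.0 + 13.93125 + 2.4 + 6.754545455 + 1.2
= 31.2858 min

31.2858 min


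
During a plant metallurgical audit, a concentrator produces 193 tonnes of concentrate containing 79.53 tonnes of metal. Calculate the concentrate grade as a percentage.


Grade = (metal in concentrate / concentrate mass) * 100
= (79.53 / 193) * 100
= 0.4120725389 * 100
= 41.2073%

41.2073%


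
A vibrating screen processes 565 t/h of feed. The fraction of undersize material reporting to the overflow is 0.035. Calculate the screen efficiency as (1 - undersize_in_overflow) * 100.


96.5%

Screen efficiency = (1 - fraction of undersize in overflow) * 100
= (1 - 0.035) * 100
= 0.965 * 100
= 96.5%


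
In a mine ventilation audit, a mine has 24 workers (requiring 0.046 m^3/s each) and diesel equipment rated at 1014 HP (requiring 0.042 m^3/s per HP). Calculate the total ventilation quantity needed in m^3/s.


Airflow for workers:
Q_people = 24 * 0.046 = 1.104 m^3/s
Airflow for diesel equipment:
Q_diesel = 1014 * 0.042 = 42.588 m^3/s
Total ventilation:
Q_total = 1.104 + 42.588
= 43.692 m^3/s

43.692 m^3/s


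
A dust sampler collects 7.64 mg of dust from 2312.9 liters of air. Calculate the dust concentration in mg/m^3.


3.3032 mg/m^3

Convert liters to m^3: 1 m^3 = 1000 L
Concentration = mass / volume * 1000
= 7.64 / 2312.9 * 1000
= 0.003303212417 * 1000
= 3.3032 mg/m^3


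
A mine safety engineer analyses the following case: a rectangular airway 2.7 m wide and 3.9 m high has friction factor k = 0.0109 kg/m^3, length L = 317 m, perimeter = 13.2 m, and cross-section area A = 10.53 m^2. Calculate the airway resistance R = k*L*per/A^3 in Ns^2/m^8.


0.0391 Ns^2/m^8

Compute the numerator:
k * L * per = 0.0109 * 317 * 13.2
= 45.60996
Compute the denominator:
A^3 = 10.53^3 = 1167.575877
Resistance:
R = 45.60996 / 1167.575877
= 0.0391 Ns^2/m^8


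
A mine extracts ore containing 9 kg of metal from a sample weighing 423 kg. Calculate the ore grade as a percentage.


Ore grade = (metal mass / ore mass) * 100
= (9 / 423) * 100
= 0.02127659574 * 100
= 2.1277%

2.1277%


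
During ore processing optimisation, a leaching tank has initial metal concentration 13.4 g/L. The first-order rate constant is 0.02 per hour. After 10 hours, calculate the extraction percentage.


18.1269%

Compute the exponent:
-k * t = -0.02 * 10 = -0.2
Remaining concentration:
C = 13.4 * exp(-0.2)
= 13.4 * 0.8187307531
= 10.97099209 g/L
Extracted = 13.4 - 10.97099209 = 2.429007909 g/L
Extraction % = 2.429007909 / 13.4 * 100
= 18.1269%


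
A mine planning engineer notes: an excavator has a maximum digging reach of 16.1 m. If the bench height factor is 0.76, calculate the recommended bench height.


12.236 m

Bench height = reach * factor
= 16.1 * 0.76
= 12.236 m


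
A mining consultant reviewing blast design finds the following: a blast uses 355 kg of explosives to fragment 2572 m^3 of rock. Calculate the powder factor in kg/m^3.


0.138 kg/m^3

Powder factor = explosive mass / rock volume
= 355 / 2572
= 0.138 kg/m^3


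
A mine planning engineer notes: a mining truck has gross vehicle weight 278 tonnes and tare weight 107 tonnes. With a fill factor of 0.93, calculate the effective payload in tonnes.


Maximum payload = gross - tare
= 278 - 107 = 171 tonnes
Effective payload = max payload * fill factor
= 171 * 0.93
= 159.03 tonnes

159.03 tonnes


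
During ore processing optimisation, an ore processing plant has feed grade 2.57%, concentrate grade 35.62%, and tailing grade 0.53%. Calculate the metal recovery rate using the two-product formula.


80.5764%

Using the two-product formula:
R = 100 * c * (f - t) / (f * (c - t))
Numerator = 100 * 35.62 * (2.57 - 0.53)
= 100 * 35.62 * 2.04
= 7266.48
Denominator = 2.57 * (35.62 - 0.53)
= 2.57 * 35.09
= 90.1813
R = 7266.48 / 90.1813
= 80.5764%


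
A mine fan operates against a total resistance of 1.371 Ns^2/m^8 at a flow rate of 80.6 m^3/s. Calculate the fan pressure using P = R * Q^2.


Compute Q^2:
Q^2 = 80.6^2 = 6496.36
Compute pressure:
P = R * Q^2 = 1.371 * 6496.36
= 8906.5096 Pa

8906.5096 Pa


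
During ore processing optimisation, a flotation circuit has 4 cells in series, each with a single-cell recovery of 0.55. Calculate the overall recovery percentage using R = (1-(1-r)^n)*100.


Complement of single-cell recovery:
1 - r = 1 - 0.55 = 0.45
Raise to power n:
(1 - r)^4 = 0.45^4 = 0.04100625
Overall recovery:
R = (1 - 0.04100625) * 100
= 95.8994%

95.8994%


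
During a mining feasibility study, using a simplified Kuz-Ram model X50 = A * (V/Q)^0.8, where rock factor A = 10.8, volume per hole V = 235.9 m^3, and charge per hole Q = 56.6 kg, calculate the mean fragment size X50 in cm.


33.834 cm

Compute V/Q:
V/Q = 235.9 / 56.6 = 4.167844523
Raise to the power 0.8:
(V/Q)^0.8 = 4.167844523^0.8 = 3.132775024
Multiply by A:
X50 = 10.8 * 3.132775024
= 33.834 cm


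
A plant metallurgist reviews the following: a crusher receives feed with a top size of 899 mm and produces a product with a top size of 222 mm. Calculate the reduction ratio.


Reduction ratio = feed size / product size
= 899 / 222
= 4.0495

4.0495


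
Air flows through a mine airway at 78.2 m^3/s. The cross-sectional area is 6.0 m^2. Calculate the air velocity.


Velocity = flow rate / cross-sectional area
= 78.2 / 6.0
= 13.0333 m/s

13.0333 m/s


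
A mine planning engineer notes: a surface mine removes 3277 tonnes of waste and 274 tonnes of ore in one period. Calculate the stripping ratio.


Stripping ratio = waste tonnage / ore tonnage
= 3277 / 274
= 11.9599

11.9599


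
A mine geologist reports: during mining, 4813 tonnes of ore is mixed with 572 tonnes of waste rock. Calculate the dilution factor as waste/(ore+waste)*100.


10.6221%

Total material = ore + waste
= 4813 + 572 = 5385 tonnes
Dilution = waste / total * 100
= 572 / 5385 * 100
= 0.1062209842 * 100
= 10.6221%


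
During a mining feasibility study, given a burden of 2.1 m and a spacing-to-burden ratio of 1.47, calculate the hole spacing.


3.087 m

Spacing = burden * ratio
= 2.1 * 1.47
= 3.087 m


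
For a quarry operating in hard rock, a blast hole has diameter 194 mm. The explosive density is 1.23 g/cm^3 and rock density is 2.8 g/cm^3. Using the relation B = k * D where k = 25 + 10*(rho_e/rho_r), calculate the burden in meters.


First, compute k:
rho_e / rho_r = 1.23 / 2.8 = 0.4392857143
k = 25 + 10 * 0.4392857143 = 29.39285714
Then, compute burden:
B = k * D / 1000 = 29.39285714 * 194 / 1000
= 5702.214286 / 1000
= 5.7022 m

5.7022 m


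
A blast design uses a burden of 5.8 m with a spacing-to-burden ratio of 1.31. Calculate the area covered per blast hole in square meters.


44.0684 m^2

First, find the spacing:
Spacing = burden * ratio = 5.8 * 1.31
= 7.598 m
Then, calculate the area:
Area = burden * spacing = 5.8 * 7.598
= 44.0684 m^2


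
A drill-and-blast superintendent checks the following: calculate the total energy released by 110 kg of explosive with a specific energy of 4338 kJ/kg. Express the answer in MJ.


Energy = mass * specific_energy / 1000
= 110 * 4338 / 1000
= 477180 / 1000
= 477.18 MJ

477.18 MJ


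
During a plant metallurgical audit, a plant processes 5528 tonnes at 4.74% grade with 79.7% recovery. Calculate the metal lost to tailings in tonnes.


Total metal in feed:
= 5528 * 4.74 / 100 = 262.0272 tonnes
Metal recovered:
= 262.0272 * 79.7 / 100 = 208.8356784 tonnes
Metal lost to tailings:
= 262.0272 - 208.8356784
= 53.1915 tonnes

53.1915 tonnes


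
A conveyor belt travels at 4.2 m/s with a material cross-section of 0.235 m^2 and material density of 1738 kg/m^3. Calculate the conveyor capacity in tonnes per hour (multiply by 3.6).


Volumetric flow = speed * area
= 4.2 * 0.235 = 0.987 m^3/s
Mass flow = volumetric * density
= 0.987 * 1738 = 1715.406 kg/s
Convert to t/h: multiply by 3.6
Capacity = 1715.406 * 3.6
= 6175.4616 t/h

6175.4616 t/h


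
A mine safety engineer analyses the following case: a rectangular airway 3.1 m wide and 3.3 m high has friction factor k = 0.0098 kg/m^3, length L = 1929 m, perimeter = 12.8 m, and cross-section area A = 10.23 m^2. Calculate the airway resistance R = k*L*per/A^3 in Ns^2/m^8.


Compute the numerator:
k * L * per = 0.0098 * 1929 * 12.8
= 241.97376
Compute the denominator:
A^3 = 10.23^3 = 1070.599167
Resistance:
R = 241.97376 / 1070.599167
= 0.226 Ns^2/m^8

0.226 Ns^2/m^8


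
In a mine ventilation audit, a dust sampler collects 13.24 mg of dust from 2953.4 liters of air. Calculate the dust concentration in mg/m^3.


Convert liters to m^3: 1 m^3 = 1000 L
Concentration = mass / volume * 1000
= 13.24 / 2953.4 * 1000
= 0.004482968782 * 1000
= 4.483 mg/m^3

4.483 mg/m^3


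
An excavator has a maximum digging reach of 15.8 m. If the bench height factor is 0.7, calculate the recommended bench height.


Bench height = reach * factor
= 15.8 * 0.7
= 11.06 m

11.06 m


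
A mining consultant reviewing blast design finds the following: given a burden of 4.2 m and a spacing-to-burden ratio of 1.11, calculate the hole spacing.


Spacing = burden * ratio
= 4.2 * 1.11
= 4.662 m

4.662 m


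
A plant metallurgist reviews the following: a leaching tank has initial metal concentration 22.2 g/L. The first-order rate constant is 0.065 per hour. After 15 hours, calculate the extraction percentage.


62.2808%

Compute the exponent:
-k * t = -0.065 * 15 = -0.975
Remaining concentration:
C = 22.2 * exp(-0.975)
= 22.2 * 0.3771923536
= 8.373670249 g/L
Extracted = 22.2 - 8.373670249 = 13.82632975 g/L
Extraction % = 13.82632975 / 22.2 * 100
= 62.2808%


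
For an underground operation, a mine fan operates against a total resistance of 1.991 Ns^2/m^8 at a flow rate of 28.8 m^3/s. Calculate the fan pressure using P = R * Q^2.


Compute Q^2:
Q^2 = 28.8^2 = 829.44
Compute pressure:
P = R * Q^2 = 1.991 * 829.44
= 1651.415 Pa

1651.415 Pa


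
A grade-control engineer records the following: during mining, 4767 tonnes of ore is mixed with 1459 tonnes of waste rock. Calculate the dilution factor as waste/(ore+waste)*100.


23.434%

Total material = ore + waste
= 4767 + 1459 = 6226 tonnes
Dilution = waste / total * 100
= 1459 / 6226 * 100
= 0.2343398651 * 100
= 23.434%


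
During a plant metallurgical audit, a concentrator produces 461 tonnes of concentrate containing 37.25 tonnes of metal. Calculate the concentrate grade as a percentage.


Grade = (metal in concentrate / concentrate mass) * 100
= (37.25 / 461) * 100
= 0.08080260304 * 100
= 8.0803%

8.0803%


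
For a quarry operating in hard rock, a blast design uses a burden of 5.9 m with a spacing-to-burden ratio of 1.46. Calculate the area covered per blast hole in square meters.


50.8226 m^2

First, find the spacing:
Spacing = burden * ratio = 5.9 * 1.46
= 8.614 m
Then, calculate the area:
Area = burden * spacing = 5.9 * 8.614
= 50.8226 m^2


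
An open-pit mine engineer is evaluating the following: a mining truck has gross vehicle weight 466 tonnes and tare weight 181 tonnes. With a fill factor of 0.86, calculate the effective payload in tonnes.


245.1 tonnes

Maximum payload = gross - tare
= 466 - 181 = 285 tonnes
Effective payload = max payload * fill factor
= 285 * 0.86
= 245.1 tonnes


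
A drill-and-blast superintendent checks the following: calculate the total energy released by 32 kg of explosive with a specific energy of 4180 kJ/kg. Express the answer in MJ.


133.76 MJ

Energy = mass * specific_energy / 1000
= 32 * 4180 / 1000
= 133760 / 1000
= 133.76 MJ


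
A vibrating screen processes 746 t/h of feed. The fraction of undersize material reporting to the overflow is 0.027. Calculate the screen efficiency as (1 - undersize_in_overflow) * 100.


Screen efficiency = (1 - fraction of undersize in overflow) * 100
= (1 - 0.027) * 100
= 0.973 * 100
= 97.3%

97.3%


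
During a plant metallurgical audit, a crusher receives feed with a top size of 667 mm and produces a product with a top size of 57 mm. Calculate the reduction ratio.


Reduction ratio = feed size / product size
= 667 / 57
= 11.7018

11.7018


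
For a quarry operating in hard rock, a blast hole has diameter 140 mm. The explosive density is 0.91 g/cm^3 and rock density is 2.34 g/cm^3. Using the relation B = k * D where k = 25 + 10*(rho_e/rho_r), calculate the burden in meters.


First, compute k:
rho_e / rho_r = 0.91 / 2.34 = 0.3888888889
k = 25 + 10 * 0.3888888889 = 28.88888889
Then, compute burden:
B = k * D / 1000 = 28.88888889 * 140 / 1000
= 4044.444444 / 1000
= 4.0444 m

4.0444 m


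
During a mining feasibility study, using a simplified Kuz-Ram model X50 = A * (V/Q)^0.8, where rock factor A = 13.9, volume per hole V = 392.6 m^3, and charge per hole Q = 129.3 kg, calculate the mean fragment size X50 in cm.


Compute V/Q:
V/Q = 392.6 / 129.3 = 3.036349575
Raise to the power 0.8:
(V/Q)^0.8 = 3.036349575^0.8 = 2.431539989
Multiply by A:
X50 = 13.9 * 2.431539989
= 33.7984 cm

33.7984 cm


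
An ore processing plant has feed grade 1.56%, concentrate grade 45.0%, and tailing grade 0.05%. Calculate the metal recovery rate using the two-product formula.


96.9025%

Using the two-product formula:
R = 100 * c * (f - t) / (f * (c - t))
Numerator = 100 * 45.0 * (1.56 - 0.05)
= 100 * 45.0 * 1.51
= 6795.0
Denominator = 1.56 * (45.0 - 0.05)
= 1.56 * 44.95
= 70.122
R = 6795.0 / 70.122
= 96.9025%


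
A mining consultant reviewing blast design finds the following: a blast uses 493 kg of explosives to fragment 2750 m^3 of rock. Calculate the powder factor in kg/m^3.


0.1793 kg/m^3

Powder factor = explosive mass / rock volume
= 493 / 2750
= 0.1793 kg/m^3


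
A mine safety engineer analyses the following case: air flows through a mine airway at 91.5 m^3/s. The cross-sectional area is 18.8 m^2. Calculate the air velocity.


4.867 m/s

Velocity = flow rate / cross-sectional area
= 91.5 / 18.8
= 4.867 m/s


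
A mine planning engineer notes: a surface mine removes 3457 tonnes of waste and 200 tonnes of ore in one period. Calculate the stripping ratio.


Stripping ratio = waste tonnage / ore tonnage
= 3457 / 200
= 17.285

17.285


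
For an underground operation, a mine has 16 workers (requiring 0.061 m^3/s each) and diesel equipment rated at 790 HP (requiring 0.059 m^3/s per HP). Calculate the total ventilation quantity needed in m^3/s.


Airflow for workers:
Q_people = 16 * 0.061 = 0.976 m^3/s
Airflow for diesel equipment:
Q_diesel = 790 * 0.059 = 46.61 m^3/s
Total ventilation:
Q_total = 0.976 + 46.61
= 47.586 m^3/s

47.586 m^3/s


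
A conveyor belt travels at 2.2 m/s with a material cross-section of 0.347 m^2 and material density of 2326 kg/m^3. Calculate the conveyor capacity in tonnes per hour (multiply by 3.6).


6392.4062 t/h

Volumetric flow = speed * area
= 2.2 * 0.347 = 0.7634 m^3/s
Mass flow = volumetric * density
= 0.7634 * 2326 = 1775.6684 kg/s
Convert to t/h: multiply by 3.6
Capacity = 1775.6684 * 3.6
= 6392.4062 t/h


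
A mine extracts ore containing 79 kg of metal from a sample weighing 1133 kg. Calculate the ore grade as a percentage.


6.9726%

Ore grade = (metal mass / ore mass) * 100
= (79 / 1133) * 100
= 0.06972639011 * 100
= 6.9726%


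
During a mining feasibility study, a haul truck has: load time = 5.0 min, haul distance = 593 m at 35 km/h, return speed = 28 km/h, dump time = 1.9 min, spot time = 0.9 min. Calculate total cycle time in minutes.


10.0873 min

Convert haul speed to m/min: 35 * 1000/60 = 583.3333333 m/min
Haul time = 593 / 583.3333333 = 1.016571429 min
Convert return speed to m/min: 28 * 1000/60 = 466.6666667 m/min
Return time = 593 / 466.6666667 = 1.270714286 min
Total cycle time:
= 5.0 + 1.016571429 + 1.9 + 1.270714286 + 0.9
= 10.0873 min


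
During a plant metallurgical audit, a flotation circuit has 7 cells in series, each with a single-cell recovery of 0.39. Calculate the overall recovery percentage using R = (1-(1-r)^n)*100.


96.8573%

Complement of single-cell recovery:
1 - r = 1 - 0.39 = 0.61
Raise to power n:
(1 - r)^7 = 0.61^7 = 0.03142742836
Overall recovery:
R = (1 - 0.03142742836) * 100
= 96.8573%


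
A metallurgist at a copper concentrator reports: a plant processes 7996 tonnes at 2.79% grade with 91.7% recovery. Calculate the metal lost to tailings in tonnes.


18.5163 tonnes

Total metal in feed:
= 7996 * 2.79 / 100 = 223.0884 tonnes
Metal recovered:
= 223.0884 * 91.7 / 100 = 204.5720628 tonnes
Metal lost to tailings:
= 223.0884 - 204.5720628
= 18.5163 tonnes


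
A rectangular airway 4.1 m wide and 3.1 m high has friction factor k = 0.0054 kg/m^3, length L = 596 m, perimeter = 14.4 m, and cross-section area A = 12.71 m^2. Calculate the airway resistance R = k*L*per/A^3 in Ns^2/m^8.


0.0226 Ns^2/m^8

Compute the numerator:
k * L * per = 0.0054 * 596 * 14.4
= 46.34496
Compute the denominator:
A^3 = 12.71^3 = 2053.225511
Resistance:
R = 46.34496 / 2053.225511
= 0.0226 Ns^2/m^8


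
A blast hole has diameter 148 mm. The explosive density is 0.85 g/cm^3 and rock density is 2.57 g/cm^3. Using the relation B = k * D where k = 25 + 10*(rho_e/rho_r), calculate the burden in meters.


First, compute k:
rho_e / rho_r = 0.85 / 2.57 = 0.3307392996
k = 25 + 10 * 0.3307392996 = 28.307393
Then, compute burden:
B = k * D / 1000 = 28.307393 * 148 / 1000
= 4189.494163 / 1000
= 4.1895 m

4.1895 m


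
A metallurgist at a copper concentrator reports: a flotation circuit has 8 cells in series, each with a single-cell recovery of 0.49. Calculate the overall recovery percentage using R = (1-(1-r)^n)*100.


Complement of single-cell recovery:
1 - r = 1 - 0.49 = 0.51
Raise to power n:
(1 - r)^8 = 0.51^8 = 0.004576794457
Overall recovery:
R = (1 - 0.004576794457) * 100
= 99.5423%

99.5423%


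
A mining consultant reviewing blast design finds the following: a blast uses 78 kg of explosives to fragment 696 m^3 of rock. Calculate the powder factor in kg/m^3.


Powder factor = explosive mass / rock volume
= 78 / 696
= 0.1121 kg/m^3

0.1121 kg/m^3


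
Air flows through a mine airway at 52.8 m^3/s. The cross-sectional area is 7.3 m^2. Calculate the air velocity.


Velocity = flow rate / cross-sectional area
= 52.8 / 7.3
= 7.2329 m/s

7.2329 m/s


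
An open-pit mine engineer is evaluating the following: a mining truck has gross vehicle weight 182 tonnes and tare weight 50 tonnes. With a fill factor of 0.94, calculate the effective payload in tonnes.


Maximum payload = gross - tare
= 182 - 50 = 132 tonnes
Effective payload = max payload * fill factor
= 132 * 0.94
= 124.08 tonnes

124.08 tonnes


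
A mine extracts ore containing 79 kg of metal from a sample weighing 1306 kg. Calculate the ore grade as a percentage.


6.049%

Ore grade = (metal mass / ore mass) * 100
= (79 / 1306) * 100
= 0.06049004594 * 100
= 6.049%


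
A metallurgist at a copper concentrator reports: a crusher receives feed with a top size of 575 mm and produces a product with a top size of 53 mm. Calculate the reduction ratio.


10.8491

Reduction ratio = feed size / product size
= 575 / 53
= 10.8491


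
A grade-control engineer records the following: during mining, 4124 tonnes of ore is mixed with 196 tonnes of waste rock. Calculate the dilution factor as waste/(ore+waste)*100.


Total material = ore + waste
= 4124 + 196 = 4320 tonnes
Dilution = waste / total * 100
= 196 / 4320 * 100
= 0.04537037037 * 100
= 4.537%

4.537%


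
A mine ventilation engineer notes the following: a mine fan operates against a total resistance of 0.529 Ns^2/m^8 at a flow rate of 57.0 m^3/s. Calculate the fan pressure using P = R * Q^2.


Compute Q^2:
Q^2 = 57.0^2 = 3249.0
Compute pressure:
P = R * Q^2 = 0.529 * 3249.0
= 1718.721 Pa

1718.721 Pa


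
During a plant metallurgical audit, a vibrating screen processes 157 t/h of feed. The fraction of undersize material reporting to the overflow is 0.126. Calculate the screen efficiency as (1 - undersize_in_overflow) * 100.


87.4%

Screen efficiency = (1 - fraction of undersize in overflow) * 100
= (1 - 0.126) * 100
= 0.874 * 100
= 87.4%


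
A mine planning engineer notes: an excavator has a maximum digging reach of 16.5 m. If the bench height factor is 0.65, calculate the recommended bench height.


Bench height = reach * factor
= 16.5 * 0.65
= 10.725 m

10.725 m


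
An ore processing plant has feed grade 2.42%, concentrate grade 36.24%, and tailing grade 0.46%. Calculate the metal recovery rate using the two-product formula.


82.033%

Using the two-product formula:
R = 100 * c * (f - t) / (f * (c - t))
Numerator = 100 * 36.24 * (2.42 - 0.46)
= 100 * 36.24 * 1.96
= 7103.04
Denominator = 2.42 * (36.24 - 0.46)
= 2.42 * 35.78
= 86.5876
R = 7103.04 / 86.5876
= 82.033%


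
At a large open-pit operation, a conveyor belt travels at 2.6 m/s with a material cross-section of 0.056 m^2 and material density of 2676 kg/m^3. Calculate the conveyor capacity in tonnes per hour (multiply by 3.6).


Volumetric flow = speed * area
= 2.6 * 0.056 = 0.1456 m^3/s
Mass flow = volumetric * density
= 0.1456 * 2676 = 389.6256 kg/s
Convert to t/h: multiply by 3.6
Capacity = 389.6256 * 3.6
= 1402.6522 t/h

1402.6522 t/h


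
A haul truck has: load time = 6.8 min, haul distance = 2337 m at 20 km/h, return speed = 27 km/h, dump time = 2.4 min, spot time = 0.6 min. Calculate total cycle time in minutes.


Convert haul speed to m/min: 20 * 1000/60 = 333.3333333 m/min
Haul time = 2337 / 333.3333333 = 7.011 min
Convert return speed to m/min: 27 * 1000/60 = 450 m/min
Return time = 2337 / 450 = 5.193333333 min
Total cycle time:
= 6.8 + 7.011 + 2.4 + 5.193333333 + 0.6
= 22.0043 min

22.0043 min


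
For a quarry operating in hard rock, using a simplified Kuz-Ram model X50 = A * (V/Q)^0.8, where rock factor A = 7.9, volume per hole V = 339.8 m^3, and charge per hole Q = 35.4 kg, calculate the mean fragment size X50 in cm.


48.2395 cm

Compute V/Q:
V/Q = 339.8 / 35.4 = 9.598870056
Raise to the power 0.8:
(V/Q)^0.8 = 9.598870056^0.8 = 6.106271216
Multiply by A:
X50 = 7.9 * 6.106271216
= 48.2395 cm


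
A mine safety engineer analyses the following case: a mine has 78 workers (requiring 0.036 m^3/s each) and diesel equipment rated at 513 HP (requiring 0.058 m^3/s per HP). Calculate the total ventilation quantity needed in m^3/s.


Airflow for workers:
Q_people = 78 * 0.036 = 2.808 m^3/s
Airflow for diesel equipment:
Q_diesel = 513 * 0.058 = 29.754 m^3/s
Total ventilation:
Q_total = 2.808 + 29.754
= 32.562 m^3/s

32.562 m^3/s


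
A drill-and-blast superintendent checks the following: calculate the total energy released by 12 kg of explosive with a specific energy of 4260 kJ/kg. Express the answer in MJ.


51.12 MJ

Energy = mass * specific_energy / 1000
= 12 * 4260 / 1000
= 51120 / 1000
= 51.12 MJ


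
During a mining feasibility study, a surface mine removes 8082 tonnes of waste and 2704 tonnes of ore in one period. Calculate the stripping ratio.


Stripping ratio = waste tonnage / ore tonnage
= 8082 / 2704
= 2.9889

2.9889


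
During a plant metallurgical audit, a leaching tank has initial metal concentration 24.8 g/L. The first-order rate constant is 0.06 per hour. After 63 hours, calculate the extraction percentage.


Compute the exponent:
-k * t = -0.06 * 63 = -3.78
Remaining concentration:
C = 24.8 * exp(-3.78)
= 24.8 * 0.02282269143
= 0.5660027473 g/L
Extracted = 24.8 - 0.5660027473 = 24.23399725 g/L
Extraction % = 24.23399725 / 24.8 * 100
= 97.7177%

97.7177%


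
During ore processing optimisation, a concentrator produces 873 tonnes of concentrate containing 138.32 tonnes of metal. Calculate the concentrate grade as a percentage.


15.8442%

Grade = (metal in concentrate / concentrate mass) * 100
= (138.32 / 873) * 100
= 0.1584421535 * 100
= 15.8442%


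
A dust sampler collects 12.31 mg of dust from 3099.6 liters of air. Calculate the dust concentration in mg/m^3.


3.9715 mg/m^3

Convert liters to m^3: 1 m^3 = 1000 L
Concentration = mass / volume * 1000
= 12.31 / 3099.6 * 1000
= 0.003971480191 * 1000
= 3.9715 mg/m^3


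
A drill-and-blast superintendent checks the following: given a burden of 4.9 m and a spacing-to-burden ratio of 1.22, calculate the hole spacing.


Spacing = burden * ratio
= 4.9 * 1.22
= 5.978 m

5.978 m


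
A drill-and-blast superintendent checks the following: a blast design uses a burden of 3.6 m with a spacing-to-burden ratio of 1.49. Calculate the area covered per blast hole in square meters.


19.3104 m^2

First, find the spacing:
Spacing = burden * ratio = 3.6 * 1.49
= 5.364 m
Then, calculate the area:
Area = burden * spacing = 3.6 * 5.364
= 19.3104 m^2


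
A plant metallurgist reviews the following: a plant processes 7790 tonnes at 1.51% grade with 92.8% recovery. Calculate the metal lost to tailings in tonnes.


Total metal in feed:
= 7790 * 1.51 / 100 = 117.629 tonnes
Metal recovered:
= 117.629 * 92.8 / 100 = 109.159712 tonnes
Metal lost to tailings:
= 117.629 - 109.159712
= 8.4693 tonnes

8.4693 tonnes


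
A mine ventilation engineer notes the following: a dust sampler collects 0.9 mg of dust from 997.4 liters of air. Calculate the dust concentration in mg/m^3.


Convert liters to m^3: 1 m^3 = 1000 L
Concentration = mass / volume * 1000
= 0.9 / 997.4 * 1000
= 0.0009023460999 * 1000
= 0.9023 mg/m^3

0.9023 mg/m^3


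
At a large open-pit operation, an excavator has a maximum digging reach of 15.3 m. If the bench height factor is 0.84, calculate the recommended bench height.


Bench height = reach * factor
= 15.3 * 0.84
= 12.852 m

12.852 m


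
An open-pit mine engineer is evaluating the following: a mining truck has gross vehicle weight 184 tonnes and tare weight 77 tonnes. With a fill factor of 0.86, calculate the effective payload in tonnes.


Maximum payload = gross - tare
= 184 - 77 = 107 tonnes
Effective payload = max payload * fill factor
= 107 * 0.86
= 92.02 tonnes

92.02 tonnes


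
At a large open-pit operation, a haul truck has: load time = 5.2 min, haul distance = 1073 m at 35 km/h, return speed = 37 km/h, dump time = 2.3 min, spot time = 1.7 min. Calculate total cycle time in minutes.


Convert haul speed to m/min: 35 * 1000/60 = 583.3333333 m/min
Haul time = 1073 / 583.3333333 = 1.839428571 min
Convert return speed to m/min: 37 * 1000/60 = 616.6666667 m/min
Return time = 1073 / 616.6666667 = 1.74 min
Total cycle time:
= 5.2 + 1.839428571 + 2.3 + 1.74 + 1.7
= 12.7794 min

12.7794 min


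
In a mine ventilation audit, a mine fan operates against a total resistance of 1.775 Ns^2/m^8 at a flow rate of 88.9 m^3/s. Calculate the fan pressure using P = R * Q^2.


14028.1978 Pa

Compute Q^2:
Q^2 = 88.9^2 = 7903.21
Compute pressure:
P = R * Q^2 = 1.775 * 7903.21
= 14028.1978 Pa


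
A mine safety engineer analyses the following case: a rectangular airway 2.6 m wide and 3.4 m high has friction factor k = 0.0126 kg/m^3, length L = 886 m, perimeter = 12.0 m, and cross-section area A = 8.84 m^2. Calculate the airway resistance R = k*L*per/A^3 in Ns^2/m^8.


0.1939 Ns^2/m^8

Compute the numerator:
k * L * per = 0.0126 * 886 * 12.0
= 133.9632
Compute the denominator:
A^3 = 8.84^3 = 690.807104
Resistance:
R = 133.9632 / 690.807104
= 0.1939 Ns^2/m^8


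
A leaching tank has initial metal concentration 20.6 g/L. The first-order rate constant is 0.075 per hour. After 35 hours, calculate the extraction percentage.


92.756%

Compute the exponent:
-k * t = -0.075 * 35 = -2.625
Remaining concentration:
C = 20.6 * exp(-2.625)
= 20.6 * 0.07243975703
= 1.492258995 g/L
Extracted = 20.6 - 1.492258995 = 19.10774101 g/L
Extraction % = 19.10774101 / 20.6 * 100
= 92.756%


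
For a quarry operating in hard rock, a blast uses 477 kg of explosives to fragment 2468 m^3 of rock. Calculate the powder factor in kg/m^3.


0.1933 kg/m^3

Powder factor = explosive mass / rock volume
= 477 / 2468
= 0.1933 kg/m^3


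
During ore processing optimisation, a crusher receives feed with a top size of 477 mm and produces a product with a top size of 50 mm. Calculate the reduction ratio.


Reduction ratio = feed size / product size
= 477 / 50
= 9.54

9.54


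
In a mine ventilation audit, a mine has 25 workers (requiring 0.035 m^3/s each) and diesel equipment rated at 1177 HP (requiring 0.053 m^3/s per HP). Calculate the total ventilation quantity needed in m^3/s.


63.256 m^3/s

Airflow for workers:
Q_people = 25 * 0.035 = 0.875 m^3/s
Airflow for diesel equipment:
Q_diesel = 1177 * 0.053 = 62.381 m^3/s
Total ventilation:
Q_total = 0.875 + 62.381
= 63.256 m^3/s


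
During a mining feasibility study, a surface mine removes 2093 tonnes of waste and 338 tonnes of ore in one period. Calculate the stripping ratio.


Stripping ratio = waste tonnage / ore tonnage
= 2093 / 338
= 6.1923

6.1923


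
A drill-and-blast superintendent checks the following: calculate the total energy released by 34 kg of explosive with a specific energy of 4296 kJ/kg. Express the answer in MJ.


Energy = mass * specific_energy / 1000
= 34 * 4296 / 1000
= 146064 / 1000
= 146.064 MJ

146.064 MJ


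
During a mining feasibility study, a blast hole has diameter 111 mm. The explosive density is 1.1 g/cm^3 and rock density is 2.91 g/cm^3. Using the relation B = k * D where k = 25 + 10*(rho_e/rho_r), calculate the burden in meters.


3.1946 m

First, compute k:
rho_e / rho_r = 1.1 / 2.91 = 0.3780068729
k = 25 + 10 * 0.3780068729 = 28.78006873
Then, compute burden:
B = k * D / 1000 = 28.78006873 * 111 / 1000
= 3194.587629 / 1000
= 3.1946 m


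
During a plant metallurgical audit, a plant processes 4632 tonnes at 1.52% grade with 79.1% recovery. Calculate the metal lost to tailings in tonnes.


14.7149 tonnes

Total metal in feed:
= 4632 * 1.52 / 100 = 70.4064 tonnes
Metal recovered:
= 70.4064 * 79.1 / 100 = 55.6914624 tonnes
Metal lost to tailings:
= 70.4064 - 55.6914624
= 14.7149 tonnes


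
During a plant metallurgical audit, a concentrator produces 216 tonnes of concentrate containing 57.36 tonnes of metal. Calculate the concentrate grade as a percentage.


26.5556%

Grade = (metal in concentrate / concentrate mass) * 100
= (57.36 / 216) * 100
= 0.2655555556 * 100
= 26.5556%


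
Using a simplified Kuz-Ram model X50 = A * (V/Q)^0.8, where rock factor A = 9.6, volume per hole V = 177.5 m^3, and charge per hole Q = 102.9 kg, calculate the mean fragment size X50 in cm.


14.849 cm

Compute V/Q:
V/Q = 177.5 / 102.9 = 1.724975705
Raise to the power 0.8:
(V/Q)^0.8 = 1.724975705^0.8 = 1.5467723
Multiply by A:
X50 = 9.6 * 1.5467723
= 14.849 cm


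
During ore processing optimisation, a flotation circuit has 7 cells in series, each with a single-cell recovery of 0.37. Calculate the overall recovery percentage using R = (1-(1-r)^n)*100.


Complement of single-cell recovery:
1 - r = 1 - 0.37 = 0.63
Raise to power n:
(1 - r)^7 = 0.63^7 = 0.03938980639
Overall recovery:
R = (1 - 0.03938980639) * 100
= 96.061%

96.061%


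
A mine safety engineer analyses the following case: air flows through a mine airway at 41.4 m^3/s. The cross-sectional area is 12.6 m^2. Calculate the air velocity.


Velocity = flow rate / cross-sectional area
= 41.4 / 12.6
= 3.2857 m/s

3.2857 m/s


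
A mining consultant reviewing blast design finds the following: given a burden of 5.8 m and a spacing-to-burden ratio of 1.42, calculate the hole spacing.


8.236 m

Spacing = burden * ratio
= 5.8 * 1.42
= 8.236 m


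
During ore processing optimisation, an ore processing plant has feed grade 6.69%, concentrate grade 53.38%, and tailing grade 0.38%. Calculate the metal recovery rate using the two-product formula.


Using the two-product formula:
R = 100 * c * (f - t) / (f * (c - t))
Numerator = 100 * 53.38 * (6.69 - 0.38)
= 100 * 53.38 * 6.31
= 33682.78
Denominator = 6.69 * (53.38 - 0.38)
= 6.69 * 53.0
= 354.57
R = 33682.78 / 354.57
= 94.9961%

94.9961%


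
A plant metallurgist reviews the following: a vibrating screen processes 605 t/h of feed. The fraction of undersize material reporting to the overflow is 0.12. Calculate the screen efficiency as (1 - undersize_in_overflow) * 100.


Screen efficiency = (1 - fraction of undersize in overflow) * 100
= (1 - 0.12) * 100
= 0.88 * 100
= 88.0%

88.0%


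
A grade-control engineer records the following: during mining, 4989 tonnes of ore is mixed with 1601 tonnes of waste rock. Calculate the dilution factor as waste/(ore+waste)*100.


Total material = ore + waste
= 4989 + 1601 = 6590 tonnes
Dilution = waste / total * 100
= 1601 / 6590 * 100
= 0.2429438543 * 100
= 24.2944%

24.2944%


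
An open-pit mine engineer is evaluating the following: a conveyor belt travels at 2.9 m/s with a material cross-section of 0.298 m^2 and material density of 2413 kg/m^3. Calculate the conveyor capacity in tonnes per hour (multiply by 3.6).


Volumetric flow = speed * area
= 2.9 * 0.298 = 0.8642 m^3/s
Mass flow = volumetric * density
= 0.8642 * 2413 = 2085.3146 kg/s
Convert to t/h: multiply by 3.6
Capacity = 2085.3146 * 3.6
= 7507.1326 t/h

7507.1326 t/h


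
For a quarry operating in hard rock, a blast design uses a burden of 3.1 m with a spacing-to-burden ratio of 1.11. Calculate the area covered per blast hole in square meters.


First, find the spacing:
Spacing = burden * ratio = 3.1 * 1.11
= 3.441 m
Then, calculate the area:
Area = burden * spacing = 3.1 * 3.441
= 10.6671 m^2

10.6671 m^2


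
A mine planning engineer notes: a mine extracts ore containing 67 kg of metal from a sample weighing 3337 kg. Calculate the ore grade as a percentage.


2.0078%

Ore grade = (metal mass / ore mass) * 100
= (67 / 3337) * 100
= 0.02007791429 * 100
= 2.0078%


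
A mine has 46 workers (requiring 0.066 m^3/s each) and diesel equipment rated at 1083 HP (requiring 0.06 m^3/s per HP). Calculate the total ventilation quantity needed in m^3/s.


68.016 m^3/s

Airflow for workers:
Q_people = 46 * 0.066 = 3.036 m^3/s
Airflow for diesel equipment:
Q_diesel = 1083 * 0.06 = 64.98 m^3/s
Total ventilation:
Q_total = 3.036 + 64.98
= 68.016 m^3/s


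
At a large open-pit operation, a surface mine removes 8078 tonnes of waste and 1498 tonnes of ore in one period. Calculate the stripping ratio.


Stripping ratio = waste tonnage / ore tonnage
= 8078 / 1498
= 5.3925

5.3925


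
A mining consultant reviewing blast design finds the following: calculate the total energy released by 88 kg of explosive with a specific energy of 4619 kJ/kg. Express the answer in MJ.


Energy = mass * specific_energy / 1000
= 88 * 4619 / 1000
= 406472 / 1000
= 406.472 MJ

406.472 MJ


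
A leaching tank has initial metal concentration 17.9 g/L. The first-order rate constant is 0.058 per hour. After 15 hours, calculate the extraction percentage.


58.1048%

Compute the exponent:
-k * t = -0.058 * 15 = -0.87
Remaining concentration:
C = 17.9 * exp(-0.87)
= 17.9 * 0.4189515492
= 7.499232732 g/L
Extracted = 17.9 - 7.499232732 = 10.40076727 g/L
Extraction % = 10.40076727 / 17.9 * 100
= 58.1048%


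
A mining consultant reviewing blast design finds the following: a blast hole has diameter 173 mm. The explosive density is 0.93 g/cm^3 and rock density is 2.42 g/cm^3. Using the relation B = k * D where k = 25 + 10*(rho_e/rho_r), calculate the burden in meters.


First, compute k:
rho_e / rho_r = 0.93 / 2.42 = 0.3842975207
k = 25 + 10 * 0.3842975207 = 28.84297521
Then, compute burden:
B = k * D / 1000 = 28.84297521 * 173 / 1000
= 4989.834711 / 1000
= 4.9898 m

4.9898 m


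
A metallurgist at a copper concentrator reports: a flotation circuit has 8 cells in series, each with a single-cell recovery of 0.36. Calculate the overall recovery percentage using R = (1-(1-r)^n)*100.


97.1853%

Complement of single-cell recovery:
1 - r = 1 - 0.36 = 0.64
Raise to power n:
(1 - r)^8 = 0.64^8 = 0.02814749767
Overall recovery:
R = (1 - 0.02814749767) * 100
= 97.1853%


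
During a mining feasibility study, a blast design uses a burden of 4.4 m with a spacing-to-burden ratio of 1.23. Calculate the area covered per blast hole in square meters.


23.8128 m^2

First, find the spacing:
Spacing = burden * ratio = 4.4 * 1.23
= 5.412 m
Then, calculate the area:
Area = burden * spacing = 4.4 * 5.412
= 23.8128 m^2


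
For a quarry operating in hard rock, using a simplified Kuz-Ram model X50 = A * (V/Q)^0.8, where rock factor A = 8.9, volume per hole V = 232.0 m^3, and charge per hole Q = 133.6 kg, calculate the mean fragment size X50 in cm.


Compute V/Q:
V/Q = 232.0 / 133.6 = 1.736526946
Raise to the power 0.8:
(V/Q)^0.8 = 1.736526946^0.8 = 1.555053093
Multiply by A:
X50 = 8.9 * 1.555053093
= 13.84 cm

13.84 cm


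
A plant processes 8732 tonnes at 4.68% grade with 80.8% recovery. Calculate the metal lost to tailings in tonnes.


78.4623 tonnes

Total metal in feed:
= 8732 * 4.68 / 100 = 408.6576 tonnes
Metal recovered:
= 408.6576 * 80.8 / 100 = 330.1953408 tonnes
Metal lost to tailings:
= 408.6576 - 330.1953408
= 78.4623 tonnes


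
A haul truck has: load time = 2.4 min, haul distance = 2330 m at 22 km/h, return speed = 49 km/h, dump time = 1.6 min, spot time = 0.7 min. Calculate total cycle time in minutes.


13.9076 min

Convert haul speed to m/min: 22 * 1000/60 = 366.6666667 m/min
Haul time = 2330 / 366.6666667 = 6.354545455 min
Convert return speed to m/min: 49 * 1000/60 = 816.6666667 m/min
Return time = 2330 / 816.6666667 = 2.853061224 min
Total cycle time:
= 2.4 + 6.354545455 + 1.6 + 2.853061224 + 0.7
= 13.9076 min


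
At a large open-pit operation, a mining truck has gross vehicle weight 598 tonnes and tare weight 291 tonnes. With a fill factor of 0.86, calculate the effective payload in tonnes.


Maximum payload = gross - tare
= 598 - 291 = 307 tonnes
Effective payload = max payload * fill factor
= 307 * 0.86
= 264.02 tonnes

264.02 tonnes


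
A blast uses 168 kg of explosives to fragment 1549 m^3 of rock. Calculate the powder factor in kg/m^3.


0.1085 kg/m^3

Powder factor = explosive mass / rock volume
= 168 / 1549
= 0.1085 kg/m^3


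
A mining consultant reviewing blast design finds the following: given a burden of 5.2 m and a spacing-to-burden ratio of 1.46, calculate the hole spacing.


7.592 m

Spacing = burden * ratio
= 5.2 * 1.46
= 7.592 m


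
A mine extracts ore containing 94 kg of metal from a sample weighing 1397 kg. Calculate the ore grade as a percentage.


Ore grade = (metal mass / ore mass) * 100
= (94 / 1397) * 100
= 0.06728704366 * 100
= 6.7287%

6.7287%


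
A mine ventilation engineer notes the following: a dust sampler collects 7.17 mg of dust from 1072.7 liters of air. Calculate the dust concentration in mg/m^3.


6.6841 mg/m^3

Convert liters to m^3: 1 m^3 = 1000 L
Concentration = mass / volume * 1000
= 7.17 / 1072.7 * 1000
= 0.006684068239 * 1000
= 6.6841 mg/m^3


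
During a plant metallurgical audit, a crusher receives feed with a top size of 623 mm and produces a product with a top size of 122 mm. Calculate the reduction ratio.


Reduction ratio = feed size / product size
= 623 / 122
= 5.1066

5.1066


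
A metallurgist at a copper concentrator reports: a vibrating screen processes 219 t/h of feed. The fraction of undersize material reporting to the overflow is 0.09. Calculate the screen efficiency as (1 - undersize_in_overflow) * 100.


91.0%

Screen efficiency = (1 - fraction of undersize in overflow) * 100
= (1 - 0.09) * 100
= 0.91 * 100
= 91.0%


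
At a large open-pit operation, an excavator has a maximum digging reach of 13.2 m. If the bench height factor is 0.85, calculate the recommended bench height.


11.22 m

Bench height = reach * factor
= 13.2 * 0.85
= 11.22 m
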